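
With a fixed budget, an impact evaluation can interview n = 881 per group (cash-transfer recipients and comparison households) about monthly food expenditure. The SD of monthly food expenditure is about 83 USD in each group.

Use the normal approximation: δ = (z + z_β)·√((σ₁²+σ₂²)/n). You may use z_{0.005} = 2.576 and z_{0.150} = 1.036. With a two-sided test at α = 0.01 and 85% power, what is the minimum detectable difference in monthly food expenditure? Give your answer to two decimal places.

Minimum detectable difference ≈ 14.28 USD

δ = (z_{α/2} + z_β) · √((σ₁²+σ₂²)/n)
  = (2.576 + 1.036) · √(13778/881)
  = 3.612 · √15.639
  = 3.612 · 3.9546
  = 14.2841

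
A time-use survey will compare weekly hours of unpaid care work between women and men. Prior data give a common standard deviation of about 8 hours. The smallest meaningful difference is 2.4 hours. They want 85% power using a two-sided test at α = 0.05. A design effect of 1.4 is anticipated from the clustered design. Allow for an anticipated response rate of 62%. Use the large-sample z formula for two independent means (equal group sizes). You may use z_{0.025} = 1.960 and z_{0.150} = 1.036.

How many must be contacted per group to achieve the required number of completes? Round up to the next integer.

n = (z_{α/2} + z_β)² · (σ₁² + σ₂²) / δ²
  = (1.960 + 1.036)² · (2·8² = 128) / 2.4²
  = 8.9760 · 128 / 5.76
  = 199.47
Design effect: 1.4 × 199.47 = 279.25.
Adjust for 62% response: 279.25 / 0.62 = 450.41.
Round up → n = 451 per group.

n = 451 per group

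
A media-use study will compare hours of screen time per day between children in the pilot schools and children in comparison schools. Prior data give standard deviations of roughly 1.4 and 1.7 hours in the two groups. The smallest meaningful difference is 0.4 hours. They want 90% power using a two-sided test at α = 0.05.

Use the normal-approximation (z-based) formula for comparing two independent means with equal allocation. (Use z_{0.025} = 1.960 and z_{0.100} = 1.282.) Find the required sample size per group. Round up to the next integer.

n = 319 per group

n = (z_{α/2} + z_β)² · (σ₁² + σ₂²) / δ²
  = (1.960 + 1.282)² · (1.4² + 1.7² = 4.85) / 0.4²
  = 10.5106 · 4.85 / 0.16
  = 318.60
Round up → n = 319 per group.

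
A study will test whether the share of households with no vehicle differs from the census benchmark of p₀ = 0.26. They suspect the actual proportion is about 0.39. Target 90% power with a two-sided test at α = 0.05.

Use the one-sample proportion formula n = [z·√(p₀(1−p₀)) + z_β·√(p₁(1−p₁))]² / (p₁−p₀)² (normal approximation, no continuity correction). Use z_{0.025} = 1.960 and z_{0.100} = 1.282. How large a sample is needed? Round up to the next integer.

n = [z_{α/2}·√(p₀q₀) + z_β·√(p₁q₁)]² / (p₁ − p₀)²
  = [1.960·√(0.26·0.74) + 1.282·√(0.39·0.61)]² / (0.13)²
  = [1.960·0.4386 + 1.282·0.4877]² / 0.0169
  = [1.4850]² / 0.0169
  = 130.49
Round up → n = 131.

n = 131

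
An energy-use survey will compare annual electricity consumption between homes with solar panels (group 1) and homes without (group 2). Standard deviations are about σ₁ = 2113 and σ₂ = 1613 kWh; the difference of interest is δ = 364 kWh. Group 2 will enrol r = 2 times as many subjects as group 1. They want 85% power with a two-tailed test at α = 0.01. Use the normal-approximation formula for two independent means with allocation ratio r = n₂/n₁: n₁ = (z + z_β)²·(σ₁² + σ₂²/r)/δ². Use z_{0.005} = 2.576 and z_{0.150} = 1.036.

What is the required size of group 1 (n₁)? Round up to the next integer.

n₁ = (z_{α/2} + z_β)² · (σ₁² + σ₂²/r) / δ²
   = (2.576 + 1.036)² · (2113² + 1613²/2) / 364²
   = 13.0465 · (4464769 + 1300884.5) / 132496
   = 13.0465 · 5765653.5 / 132496
   = 567.73
Round up → n₁ = 568; n₂ = r·n₁ = 2 × 568 = 1136.

n₁ = 568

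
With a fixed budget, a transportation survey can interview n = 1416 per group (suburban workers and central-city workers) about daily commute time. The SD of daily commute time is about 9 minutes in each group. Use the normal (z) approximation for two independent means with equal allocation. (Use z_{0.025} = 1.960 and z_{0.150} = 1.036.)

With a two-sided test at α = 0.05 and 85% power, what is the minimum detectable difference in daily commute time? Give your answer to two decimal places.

Minimum detectable difference ≈ 1.01 minutes

δ = (z_{α/2} + z_β) · √((σ₁²+σ₂²)/n)
  = (1.960 + 1.036) · √(162/1416)
  = 2.996 · √0.11441
  = 2.996 · 0.3382
  = 1.0134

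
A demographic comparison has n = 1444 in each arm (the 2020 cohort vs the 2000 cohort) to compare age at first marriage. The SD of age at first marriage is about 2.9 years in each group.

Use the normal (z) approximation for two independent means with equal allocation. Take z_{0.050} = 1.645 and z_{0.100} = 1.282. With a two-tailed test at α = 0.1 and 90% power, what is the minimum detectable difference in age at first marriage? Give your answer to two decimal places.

δ = (z_{α/2} + z_β) · √((σ₁²+σ₂²)/n)
  = (1.645 + 1.282) · √(16.82/1444)
  = 2.927 · √0.01165
  = 2.927 · 0.1079
  = 0.3159

Minimum detectable difference ≈ 0.32 years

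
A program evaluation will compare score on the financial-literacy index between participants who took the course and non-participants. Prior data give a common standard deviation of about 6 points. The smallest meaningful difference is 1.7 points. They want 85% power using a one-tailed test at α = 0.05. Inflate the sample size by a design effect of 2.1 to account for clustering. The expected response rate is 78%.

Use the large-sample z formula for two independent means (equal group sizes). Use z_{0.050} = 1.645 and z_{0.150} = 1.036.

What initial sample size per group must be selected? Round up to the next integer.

n = 483 per group

n = (z_α + z_β)² · (σ₁² + σ₂²) / δ²
  = (1.645 + 1.036)² · (2·6² = 72) / 1.7²
  = 7.1878 · 72 / 2.89
  = 179.07
Design effect: 2.1 × 179.07 = 376.05.
Adjust for 78% response: 376.05 / 0.78 = 482.12.
Round up → n = 483 per group.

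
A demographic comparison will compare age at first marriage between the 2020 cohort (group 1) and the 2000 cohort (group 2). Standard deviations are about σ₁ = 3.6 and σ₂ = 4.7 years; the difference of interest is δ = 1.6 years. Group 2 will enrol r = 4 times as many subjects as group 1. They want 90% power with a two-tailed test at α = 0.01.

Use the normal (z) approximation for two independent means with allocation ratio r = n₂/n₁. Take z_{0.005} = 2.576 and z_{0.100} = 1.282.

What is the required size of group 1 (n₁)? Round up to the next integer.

n₁ = (z_{α/2} + z_β)² · (σ₁² + σ₂²/r) / δ²
   = (2.576 + 1.282)² · (3.6² + 4.7²/4) / 1.6²
   = 14.8842 · (12.96 + 5.5225) / 2.56
   = 14.8842 · 18.4825 / 2.56
   = 107.46
Round up → n₁ = 108; n₂ = r·n₁ = 4 × 108 = 432.

n₁ = 108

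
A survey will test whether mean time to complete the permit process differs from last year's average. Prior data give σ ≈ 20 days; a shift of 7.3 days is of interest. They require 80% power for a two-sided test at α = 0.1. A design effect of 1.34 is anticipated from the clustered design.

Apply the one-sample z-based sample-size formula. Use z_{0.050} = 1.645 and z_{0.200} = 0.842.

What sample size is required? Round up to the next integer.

n = 63

n = (z_{α/2} + z_β)² · σ² / δ²
  = (1.645 + 0.842)² · 20² / 7.3²
  = 6.1852 · 400 / 53.29
  = 46.43
Design effect: 1.34 × 46.43 = 62.21.
Round up → n = 63.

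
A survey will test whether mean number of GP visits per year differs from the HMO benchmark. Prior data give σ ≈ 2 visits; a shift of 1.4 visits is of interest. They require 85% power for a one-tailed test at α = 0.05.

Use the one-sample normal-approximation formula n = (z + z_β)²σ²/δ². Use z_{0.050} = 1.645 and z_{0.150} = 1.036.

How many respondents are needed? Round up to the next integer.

n = (z_α + z_β)² · σ² / δ²
  = (1.645 + 1.036)² · 2² / 1.4²
  = 7.1878 · 4 / 1.96
  = 14.67
Round up → n = 15.

n = 15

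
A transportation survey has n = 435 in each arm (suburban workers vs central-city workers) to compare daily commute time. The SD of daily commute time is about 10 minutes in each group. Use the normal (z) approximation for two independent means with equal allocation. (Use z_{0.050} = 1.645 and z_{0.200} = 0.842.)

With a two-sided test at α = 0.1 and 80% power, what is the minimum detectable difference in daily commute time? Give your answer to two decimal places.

Minimum detectable difference ≈ 1.69 minutes

δ = (z_{α/2} + z_β) · √((σ₁²+σ₂²)/n)
  = (1.645 + 0.842) · √(200/435)
  = 2.487 · √0.45977
  = 2.487 · 0.6781
  = 1.6863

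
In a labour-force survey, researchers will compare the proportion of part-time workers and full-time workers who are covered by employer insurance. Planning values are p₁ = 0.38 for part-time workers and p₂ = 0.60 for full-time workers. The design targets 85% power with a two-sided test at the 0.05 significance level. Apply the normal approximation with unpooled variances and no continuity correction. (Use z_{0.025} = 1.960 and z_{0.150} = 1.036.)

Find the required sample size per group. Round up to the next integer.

n = (z_{α/2} + z_β)² · [p₁(1−p₁) + p₂(1−p₂)] / (p₁ − p₂)²
  = (1.960 + 1.036)² · (0.38·0.62 + 0.60·0.40) / (-0.22)²
  = (2.996)² · (0.2356 + 0.2400) / 0.0484
  = 8.9760 · 0.4756 / 0.0484
  = 88.20
Round up → n = 89 per group.

n = 89 per group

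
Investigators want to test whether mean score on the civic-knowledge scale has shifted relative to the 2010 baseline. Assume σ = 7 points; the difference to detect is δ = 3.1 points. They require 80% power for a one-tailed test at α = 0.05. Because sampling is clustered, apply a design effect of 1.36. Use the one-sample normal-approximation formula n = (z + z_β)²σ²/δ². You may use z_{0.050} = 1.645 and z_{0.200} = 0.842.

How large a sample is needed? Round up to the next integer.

n = (z_α + z_β)² · σ² / δ²
  = (1.645 + 0.842)² · 7² / 3.1²
  = 6.1852 · 49 / 9.61
  = 31.54
Design effect: 1.36 × 31.54 = 42.89.
Round up → n = 43.

n = 43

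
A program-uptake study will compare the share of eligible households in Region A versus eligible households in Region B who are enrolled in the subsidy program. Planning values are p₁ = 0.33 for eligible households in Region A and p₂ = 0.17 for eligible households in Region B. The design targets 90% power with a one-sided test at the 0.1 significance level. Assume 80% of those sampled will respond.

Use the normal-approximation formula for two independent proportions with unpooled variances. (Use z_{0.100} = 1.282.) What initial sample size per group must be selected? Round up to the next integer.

n = 117 per group

n = (z_α + z_β)² · [p₁(1−p₁) + p₂(1−p₂)] / (p₁ − p₂)²
  = (1.282 + 1.282)² · (0.33·0.67 + 0.17·0.83) / (0.16)²
  = (2.564)² · (0.2211 + 0.1411) / 0.0256
  = 6.5741 · 0.3622 / 0.0256
  = 93.01
Adjust for 80% response: 93.01 / 0.80 = 116.27.
Round up → n = 117 per group.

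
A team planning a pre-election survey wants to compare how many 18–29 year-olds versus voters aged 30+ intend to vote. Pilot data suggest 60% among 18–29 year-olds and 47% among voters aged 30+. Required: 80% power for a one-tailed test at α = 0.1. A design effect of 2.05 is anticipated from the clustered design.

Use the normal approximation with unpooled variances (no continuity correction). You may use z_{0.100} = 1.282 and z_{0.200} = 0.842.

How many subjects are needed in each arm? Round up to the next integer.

n = (z_α + z_β)² · [p₁(1−p₁) + p₂(1−p₂)] / (p₁ − p₂)²
  = (1.282 + 0.842)² · (0.60·0.40 + 0.47·0.53) / (0.13)²
  = (2.124)² · (0.2400 + 0.2491) / 0.0169
  = 4.5114 · 0.4891 / 0.0169
  = 130.56
Design effect: 2.05 × 130.56 = 267.65.
Round up → n = 268 per group.

n = 268 per group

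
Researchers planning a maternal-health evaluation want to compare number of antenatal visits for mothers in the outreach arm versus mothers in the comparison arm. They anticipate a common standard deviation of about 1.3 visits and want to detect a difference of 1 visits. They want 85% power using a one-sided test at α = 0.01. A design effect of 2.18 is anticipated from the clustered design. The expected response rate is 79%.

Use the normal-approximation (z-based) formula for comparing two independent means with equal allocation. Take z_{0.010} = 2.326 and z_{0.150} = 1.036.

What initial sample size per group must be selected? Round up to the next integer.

n = (z_α + z_β)² · (σ₁² + σ₂²) / δ²
  = (2.326 + 1.036)² · (2·1.3² = 3.38) / 1²
  = 11.3030 · 3.38 / 1
  = 38.20
Design effect: 2.18 × 38.20 = 83.29.
Adjust for 79% response: 83.29 / 0.79 = 105.42.
Round up → n = 106 per group.

n = 106 per group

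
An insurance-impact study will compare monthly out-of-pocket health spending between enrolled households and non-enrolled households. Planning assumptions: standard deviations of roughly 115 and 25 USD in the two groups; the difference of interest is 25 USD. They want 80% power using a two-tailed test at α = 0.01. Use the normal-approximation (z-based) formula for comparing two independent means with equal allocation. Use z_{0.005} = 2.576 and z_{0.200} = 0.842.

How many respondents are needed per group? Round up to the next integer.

n = 259 per group

n = (z_{α/2} + z_β)² · (σ₁² + σ₂²) / δ²
  = (2.576 + 0.842)² · (115² + 25² = 13850) / 25²
  = 11.6827 · 13850 / 625
  = 258.89
Round up → n = 259 per group.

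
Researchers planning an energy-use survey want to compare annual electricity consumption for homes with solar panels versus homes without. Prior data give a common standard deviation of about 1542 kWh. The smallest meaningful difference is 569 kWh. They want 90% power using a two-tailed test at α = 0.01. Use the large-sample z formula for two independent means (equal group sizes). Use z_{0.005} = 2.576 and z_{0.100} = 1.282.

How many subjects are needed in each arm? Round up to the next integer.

n = (z_{α/2} + z_β)² · (σ₁² + σ₂²) / δ²
  = (2.576 + 1.282)² · (2·1542² = 4755528) / 569²
  = 14.8842 · 4755528 / 323761
  = 218.62
Round up → n = 219 per group.

n = 219 per group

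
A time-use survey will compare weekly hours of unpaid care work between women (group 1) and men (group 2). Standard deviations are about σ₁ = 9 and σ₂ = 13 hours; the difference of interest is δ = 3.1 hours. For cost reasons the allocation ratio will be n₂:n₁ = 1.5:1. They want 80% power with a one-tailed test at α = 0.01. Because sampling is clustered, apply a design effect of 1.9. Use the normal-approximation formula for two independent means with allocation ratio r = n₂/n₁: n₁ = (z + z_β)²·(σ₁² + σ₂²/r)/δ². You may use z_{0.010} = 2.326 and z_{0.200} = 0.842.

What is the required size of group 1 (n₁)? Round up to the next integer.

n₁ = (z_α + z_β)² · (σ₁² + σ₂²/r) / δ²
   = (2.326 + 0.842)² · (9² + 13²/1.5) / 3.1²
   = 10.0362 · (81 + 112.6667) / 9.61
   = 10.0362 · 193.6667 / 9.61
   = 202.26
Design effect: 1.9 × 202.26 = 384.29.
Round up → n₁ = 385; n₂ = r·n₁ = 1.5 × 385 = 578.

n₁ = 385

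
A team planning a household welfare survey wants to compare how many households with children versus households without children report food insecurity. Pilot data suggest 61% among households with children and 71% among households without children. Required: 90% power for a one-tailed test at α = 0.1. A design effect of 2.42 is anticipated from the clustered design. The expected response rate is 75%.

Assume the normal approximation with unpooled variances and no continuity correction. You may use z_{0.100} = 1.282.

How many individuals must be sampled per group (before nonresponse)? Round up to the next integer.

n = (z_α + z_β)² · [p₁(1−p₁) + p₂(1−p₂)] / (p₁ − p₂)²
  = (1.282 + 1.282)² · (0.61·0.39 + 0.71·0.29) / (-0.10)²
  = (2.564)² · (0.2379 + 0.2059) / 0.0100
  = 6.5741 · 0.4438 / 0.0100
  = 291.76
Design effect: 2.42 × 291.76 = 706.06.
Adjust for 75% response: 706.06 / 0.75 = 941.41.
Round up → n = 942 per group.

n = 942 per group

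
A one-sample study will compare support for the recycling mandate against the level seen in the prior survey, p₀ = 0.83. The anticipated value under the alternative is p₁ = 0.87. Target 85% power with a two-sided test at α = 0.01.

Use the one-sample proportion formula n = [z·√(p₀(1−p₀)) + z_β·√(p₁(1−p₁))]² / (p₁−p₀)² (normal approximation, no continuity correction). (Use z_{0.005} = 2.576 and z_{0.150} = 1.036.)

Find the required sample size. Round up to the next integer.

n = [z_{α/2}·√(p₀q₀) + z_β·√(p₁q₁)]² / (p₁ − p₀)²
  = [2.576·√(0.83·0.17) + 1.036·√(0.87·0.13)]² / (0.04)²
  = [2.576·0.3756 + 1.036·0.3363]² / 0.0016
  = [1.3160]² / 0.0016
  = 1082.48
Round up → n = 1083.

n = 1083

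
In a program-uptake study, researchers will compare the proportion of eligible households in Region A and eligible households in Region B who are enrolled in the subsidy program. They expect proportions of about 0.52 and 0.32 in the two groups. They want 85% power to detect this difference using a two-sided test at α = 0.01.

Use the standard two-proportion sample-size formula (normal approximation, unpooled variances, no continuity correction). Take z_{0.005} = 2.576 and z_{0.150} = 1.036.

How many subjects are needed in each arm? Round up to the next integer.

n = 153 per group

n = (z_{α/2} + z_β)² · [p₁(1−p₁) + p₂(1−p₂)] / (p₁ − p₂)²
  = (2.576 + 1.036)² · (0.52·0.48 + 0.32·0.68) / (0.20)²
  = (3.612)² · (0.2496 + 0.2176) / 0.0400
  = 13.0465 · 0.4672 / 0.0400
  = 152.38
Round up → n = 153 per group.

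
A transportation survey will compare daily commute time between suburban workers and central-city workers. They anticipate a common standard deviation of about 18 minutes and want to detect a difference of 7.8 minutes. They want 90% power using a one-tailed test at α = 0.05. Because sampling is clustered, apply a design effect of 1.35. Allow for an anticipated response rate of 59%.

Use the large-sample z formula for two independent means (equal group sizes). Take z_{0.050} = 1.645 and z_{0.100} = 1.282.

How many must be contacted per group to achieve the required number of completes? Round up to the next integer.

n = (z_α + z_β)² · (σ₁² + σ₂²) / δ²
  = (1.645 + 1.282)² · (2·18² = 648) / 7.8²
  = 8.5673 · 648 / 60.84
  = 91.25
Design effect: 1.35 × 91.25 = 123.19.
Adjust for 59% response: 123.19 / 0.59 = 208.79.
Round up → n = 209 per group.

n = 209 per group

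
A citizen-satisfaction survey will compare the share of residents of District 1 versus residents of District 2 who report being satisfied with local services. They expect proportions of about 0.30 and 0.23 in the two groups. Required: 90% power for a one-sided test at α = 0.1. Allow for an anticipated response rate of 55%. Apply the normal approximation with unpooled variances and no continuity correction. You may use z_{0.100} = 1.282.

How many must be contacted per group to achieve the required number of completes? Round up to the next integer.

n = 945 per group

n = (z_α + z_β)² · [p₁(1−p₁) + p₂(1−p₂)] / (p₁ − p₂)²
  = (1.282 + 1.282)² · (0.30·0.70 + 0.23·0.77) / (0.07)²
  = (2.564)² · (0.2100 + 0.1771) / 0.0049
  = 6.5741 · 0.3871 / 0.0049
  = 519.35
Adjust for 55% response: 519.35 / 0.55 = 944.28.
Round up → n = 945 per group.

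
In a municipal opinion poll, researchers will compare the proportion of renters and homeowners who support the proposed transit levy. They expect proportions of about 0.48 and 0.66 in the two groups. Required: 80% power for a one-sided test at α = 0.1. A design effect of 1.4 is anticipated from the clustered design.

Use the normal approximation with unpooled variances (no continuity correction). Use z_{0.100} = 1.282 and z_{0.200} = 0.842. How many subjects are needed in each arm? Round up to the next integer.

n = 93 per group

n = (z_α + z_β)² · [p₁(1−p₁) + p₂(1−p₂)] / (p₁ − p₂)²
  = (1.282 + 0.842)² · (0.48·0.52 + 0.66·0.34) / (-0.18)²
  = (2.124)² · (0.2496 + 0.2244) / 0.0324
  = 4.5114 · 0.4740 / 0.0324
  = 66.00
Design effect: 1.4 × 66.00 = 92.40.
Round up → n = 93 per group.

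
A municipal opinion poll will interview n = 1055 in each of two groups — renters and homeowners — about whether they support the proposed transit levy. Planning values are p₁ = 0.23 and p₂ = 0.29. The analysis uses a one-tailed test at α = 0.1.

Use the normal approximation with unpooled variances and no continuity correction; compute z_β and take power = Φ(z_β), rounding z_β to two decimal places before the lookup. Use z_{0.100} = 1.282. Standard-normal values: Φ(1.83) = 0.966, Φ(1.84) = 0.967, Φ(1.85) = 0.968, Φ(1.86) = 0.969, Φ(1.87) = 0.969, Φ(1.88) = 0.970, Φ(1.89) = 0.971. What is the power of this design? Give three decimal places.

Power ≈ 0.969

z_β = |p₁−p₂|·√(n/[p₁q₁+p₂q₂]) − z_α
    = 0.06 · √(1055/0.3830) − 1.282
    = 0.06 · 52.4840 − 1.282
    = 3.1490 − 1.282 = 1.8670 → 1.87
Power = Φ(1.87) = 0.969.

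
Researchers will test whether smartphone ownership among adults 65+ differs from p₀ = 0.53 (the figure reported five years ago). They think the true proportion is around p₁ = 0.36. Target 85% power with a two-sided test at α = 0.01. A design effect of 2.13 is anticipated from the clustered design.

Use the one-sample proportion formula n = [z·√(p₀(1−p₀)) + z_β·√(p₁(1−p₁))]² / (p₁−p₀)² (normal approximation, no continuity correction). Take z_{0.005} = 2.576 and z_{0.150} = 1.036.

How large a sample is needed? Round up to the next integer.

n = 235

n = [z_{α/2}·√(p₀q₀) + z_β·√(p₁q₁)]² / (p₁ − p₀)²
  = [2.576·√(0.53·0.47) + 1.036·√(0.36·0.64)]² / (-0.17)²
  = [2.576·0.4991 + 1.036·0.4800]² / 0.0289
  = [1.7830]² / 0.0289
  = 110.00
Design effect: 2.13 × 110.00 = 234.30.
Round up → n = 235.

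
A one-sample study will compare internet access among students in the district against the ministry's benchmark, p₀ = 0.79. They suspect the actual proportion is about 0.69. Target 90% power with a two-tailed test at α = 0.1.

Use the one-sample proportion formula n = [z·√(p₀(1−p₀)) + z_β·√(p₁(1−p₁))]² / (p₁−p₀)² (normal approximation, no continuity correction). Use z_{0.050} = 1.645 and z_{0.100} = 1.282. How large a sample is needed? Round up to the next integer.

n = [z_{α/2}·√(p₀q₀) + z_β·√(p₁q₁)]² / (p₁ − p₀)²
  = [1.645·√(0.79·0.21) + 1.282·√(0.69·0.31)]² / (-0.10)²
  = [1.645·0.4073 + 1.282·0.4625]² / 0.0100
  = [1.2629]² / 0.0100
  = 159.50
Round up → n = 160.

n = 160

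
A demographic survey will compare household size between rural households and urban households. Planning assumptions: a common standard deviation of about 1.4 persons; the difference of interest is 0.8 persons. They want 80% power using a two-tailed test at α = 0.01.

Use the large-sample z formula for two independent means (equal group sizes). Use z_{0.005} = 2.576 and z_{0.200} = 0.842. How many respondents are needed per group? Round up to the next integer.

n = 72 per group

n = (z_{α/2} + z_β)² · (σ₁² + σ₂²) / δ²
  = (2.576 + 0.842)² · (2·1.4² = 3.92) / 0.8²
  = 11.6827 · 3.92 / 0.64
  = 71.56
Round up → n = 72 per group.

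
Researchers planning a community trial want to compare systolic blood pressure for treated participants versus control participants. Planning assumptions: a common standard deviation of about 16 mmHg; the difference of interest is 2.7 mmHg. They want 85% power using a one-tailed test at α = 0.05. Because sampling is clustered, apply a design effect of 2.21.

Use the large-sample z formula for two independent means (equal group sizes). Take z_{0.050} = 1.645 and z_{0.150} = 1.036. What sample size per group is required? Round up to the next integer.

n = 1116 per group

n = (z_α + z_β)² · (σ₁² + σ₂²) / δ²
  = (1.645 + 1.036)² · (2·16² = 512) / 2.7²
  = 7.1878 · 512 / 7.29
  = 504.82
Design effect: 2.21 × 504.82 = 1115.65.
Round up → n = 1116 per group.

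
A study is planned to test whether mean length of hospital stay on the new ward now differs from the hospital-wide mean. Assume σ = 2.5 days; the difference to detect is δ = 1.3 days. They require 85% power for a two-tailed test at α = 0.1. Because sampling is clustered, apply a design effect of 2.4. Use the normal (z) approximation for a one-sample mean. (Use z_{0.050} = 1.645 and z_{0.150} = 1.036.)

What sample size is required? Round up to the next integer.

n = 64

n = (z_{α/2} + z_β)² · σ² / δ²
  = (1.645 + 1.036)² · 2.5² / 1.3²
  = 7.1878 · 6.25 / 1.69
  = 26.58
Design effect: 2.4 × 26.58 = 63.80.
Round up → n = 64.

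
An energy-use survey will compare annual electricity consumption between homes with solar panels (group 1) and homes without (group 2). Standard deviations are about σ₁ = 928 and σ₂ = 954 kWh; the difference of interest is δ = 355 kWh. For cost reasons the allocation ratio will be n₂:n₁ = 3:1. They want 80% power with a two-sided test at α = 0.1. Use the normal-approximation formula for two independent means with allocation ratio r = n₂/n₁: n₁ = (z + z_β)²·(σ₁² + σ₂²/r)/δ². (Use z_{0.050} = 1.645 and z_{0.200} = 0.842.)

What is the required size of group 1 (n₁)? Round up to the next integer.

n₁ = (z_{α/2} + z_β)² · (σ₁² + σ₂²/r) / δ²
   = (1.645 + 0.842)² · (928² + 954²/3) / 355²
   = 6.1852 · (861184 + 303372) / 126025
   = 6.1852 · 1164556 / 126025
   = 57.16
Round up → n₁ = 58; n₂ = r·n₁ = 3 × 58 = 174.

n₁ = 58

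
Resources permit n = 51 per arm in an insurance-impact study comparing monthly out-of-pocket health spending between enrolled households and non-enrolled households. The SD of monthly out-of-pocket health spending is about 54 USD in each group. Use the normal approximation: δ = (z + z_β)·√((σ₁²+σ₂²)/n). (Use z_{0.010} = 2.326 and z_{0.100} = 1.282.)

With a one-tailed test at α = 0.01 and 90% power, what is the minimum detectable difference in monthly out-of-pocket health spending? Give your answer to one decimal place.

δ = (z_α + z_β) · √((σ₁²+σ₂²)/n)
  = (2.326 + 1.282) · √(5832/51)
  = 3.608 · √114.3529
  = 3.608 · 10.6936
  = 38.5825

Minimum detectable difference ≈ 38.6 USD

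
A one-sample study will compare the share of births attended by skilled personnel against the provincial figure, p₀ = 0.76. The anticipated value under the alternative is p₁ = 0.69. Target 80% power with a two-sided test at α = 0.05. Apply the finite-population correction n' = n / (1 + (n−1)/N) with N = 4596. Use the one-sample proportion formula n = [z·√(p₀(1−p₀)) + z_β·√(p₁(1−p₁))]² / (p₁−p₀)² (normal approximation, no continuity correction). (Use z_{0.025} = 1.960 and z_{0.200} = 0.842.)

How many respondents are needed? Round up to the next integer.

n = 288

n = [z_{α/2}·√(p₀q₀) + z_β·√(p₁q₁)]² / (p₁ − p₀)²
  = [1.960·√(0.76·0.24) + 0.842·√(0.69·0.31)]² / (-0.07)²
  = [1.960·0.4271 + 0.842·0.4625]² / 0.0049
  = [1.2265]² / 0.0049
  = 307.00
Finite-population correction (N = 4596): 307.00 / (1 + (307.00 − 1)/4596) = 287.84.
Round up → n = 288.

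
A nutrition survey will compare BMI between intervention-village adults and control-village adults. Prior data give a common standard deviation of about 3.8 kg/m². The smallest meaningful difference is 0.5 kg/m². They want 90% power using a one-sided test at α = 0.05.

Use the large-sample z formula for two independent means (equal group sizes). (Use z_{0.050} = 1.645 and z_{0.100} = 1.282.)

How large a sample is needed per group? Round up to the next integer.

n = (z_α + z_β)² · (σ₁² + σ₂²) / δ²
  = (1.645 + 1.282)² · (2·3.8² = 28.88) / 0.5²
  = 8.5673 · 28.88 / 0.25
  = 989.70
Round up → n = 990 per group.

n = 990 per group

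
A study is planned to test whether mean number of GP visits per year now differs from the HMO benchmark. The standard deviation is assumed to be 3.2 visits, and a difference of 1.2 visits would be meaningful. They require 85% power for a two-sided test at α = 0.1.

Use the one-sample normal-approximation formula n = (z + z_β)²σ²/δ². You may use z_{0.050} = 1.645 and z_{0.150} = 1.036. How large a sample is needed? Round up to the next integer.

n = (z_{α/2} + z_β)² · σ² / δ²
  = (1.645 + 1.036)² · 3.2² / 1.2²
  = 7.1878 · 10.24 / 1.44
  = 51.11
Round up → n = 52.

n = 52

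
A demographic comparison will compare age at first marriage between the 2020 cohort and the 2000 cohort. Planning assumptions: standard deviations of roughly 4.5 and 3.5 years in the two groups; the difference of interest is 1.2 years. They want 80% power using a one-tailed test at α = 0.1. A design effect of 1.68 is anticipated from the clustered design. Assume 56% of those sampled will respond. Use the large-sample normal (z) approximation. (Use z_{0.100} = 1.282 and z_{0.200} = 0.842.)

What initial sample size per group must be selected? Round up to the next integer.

n = (z_α + z_β)² · (σ₁² + σ₂²) / δ²
  = (1.282 + 0.842)² · (4.5² + 3.5² = 32.5) / 1.2²
  = 4.5114 · 32.5 / 1.44
  = 101.82
Design effect: 1.68 × 101.82 = 171.06.
Adjust for 56% response: 171.06 / 0.56 = 305.46.
Round up → n = 306 per group.

n = 306 per group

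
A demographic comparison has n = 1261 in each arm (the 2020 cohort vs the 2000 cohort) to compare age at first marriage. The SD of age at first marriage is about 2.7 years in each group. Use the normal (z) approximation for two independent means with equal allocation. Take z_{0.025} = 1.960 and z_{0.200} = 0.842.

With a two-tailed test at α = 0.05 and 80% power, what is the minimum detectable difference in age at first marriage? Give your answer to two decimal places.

Minimum detectable difference ≈ 0.30 years

δ = (z_{α/2} + z_β) · √((σ₁²+σ₂²)/n)
  = (1.960 + 0.842) · √(14.58/1261)
  = 2.802 · √0.01156
  = 2.802 · 0.1075
  = 0.3013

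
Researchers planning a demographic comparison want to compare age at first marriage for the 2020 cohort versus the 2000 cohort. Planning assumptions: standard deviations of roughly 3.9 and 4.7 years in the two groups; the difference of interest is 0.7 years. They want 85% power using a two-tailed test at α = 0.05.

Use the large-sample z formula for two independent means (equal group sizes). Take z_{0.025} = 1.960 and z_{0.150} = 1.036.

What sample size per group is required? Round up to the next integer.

n = 684 per group

n = (z_{α/2} + z_β)² · (σ₁² + σ₂²) / δ²
  = (1.960 + 1.036)² · (3.9² + 4.7² = 37.3) / 0.7²
  = 8.9760 · 37.3 / 0.49
  = 683.28
Round up → n = 684 per group.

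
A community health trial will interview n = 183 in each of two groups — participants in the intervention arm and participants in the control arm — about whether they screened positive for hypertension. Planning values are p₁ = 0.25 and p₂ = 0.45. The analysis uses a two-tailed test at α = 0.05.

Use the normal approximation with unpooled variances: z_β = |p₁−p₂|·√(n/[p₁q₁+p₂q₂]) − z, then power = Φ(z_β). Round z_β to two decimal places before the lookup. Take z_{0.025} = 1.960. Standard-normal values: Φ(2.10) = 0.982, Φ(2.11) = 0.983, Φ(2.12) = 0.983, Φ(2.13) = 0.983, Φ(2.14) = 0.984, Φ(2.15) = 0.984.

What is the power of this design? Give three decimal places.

z_β = |p₁−p₂|·√(n/[p₁q₁+p₂q₂]) − z_{α/2}
    = 0.20 · √(183/0.4350) − 1.960
    = 0.20 · 20.5107 − 1.960
    = 4.1021 − 1.960 = 2.1421 → 2.14
Power = Φ(2.14) = 0.984.

Power ≈ 0.984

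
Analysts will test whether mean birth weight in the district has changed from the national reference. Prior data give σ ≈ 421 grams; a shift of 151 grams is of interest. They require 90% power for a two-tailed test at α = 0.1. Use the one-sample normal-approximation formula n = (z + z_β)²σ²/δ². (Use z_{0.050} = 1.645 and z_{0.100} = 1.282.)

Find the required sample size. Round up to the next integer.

n = 67

n = (z_{α/2} + z_β)² · σ² / δ²
  = (1.645 + 1.282)² · 421² / 151²
  = 8.5673 · 177241 / 22801
  = 66.60
Round up → n = 67.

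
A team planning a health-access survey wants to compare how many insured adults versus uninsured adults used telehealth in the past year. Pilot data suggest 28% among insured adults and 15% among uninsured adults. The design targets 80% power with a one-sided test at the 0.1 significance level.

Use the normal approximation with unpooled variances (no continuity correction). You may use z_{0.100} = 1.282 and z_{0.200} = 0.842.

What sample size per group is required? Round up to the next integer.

n = (z_α + z_β)² · [p₁(1−p₁) + p₂(1−p₂)] / (p₁ − p₂)²
  = (1.282 + 0.842)² · (0.28·0.72 + 0.15·0.85) / (0.13)²
  = (2.124)² · (0.2016 + 0.1275) / 0.0169
  = 4.5114 · 0.3291 / 0.0169
  = 87.85
Round up → n = 88 per group.

n = 88 per group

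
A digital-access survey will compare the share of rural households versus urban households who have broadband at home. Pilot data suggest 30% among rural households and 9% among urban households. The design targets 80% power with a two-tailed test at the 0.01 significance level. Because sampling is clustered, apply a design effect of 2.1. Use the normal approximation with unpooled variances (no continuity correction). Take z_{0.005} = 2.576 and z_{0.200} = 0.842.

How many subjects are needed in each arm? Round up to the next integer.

n = 163 per group

n = (z_{α/2} + z_β)² · [p₁(1−p₁) + p₂(1−p₂)] / (p₁ − p₂)²
  = (2.576 + 0.842)² · (0.30·0.70 + 0.09·0.91) / (0.21)²
  = (3.418)² · (0.2100 + 0.0819) / 0.0441
  = 11.6827 · 0.2919 / 0.0441
  = 77.33
Design effect: 2.1 × 77.33 = 162.39.
Round up → n = 163 per group.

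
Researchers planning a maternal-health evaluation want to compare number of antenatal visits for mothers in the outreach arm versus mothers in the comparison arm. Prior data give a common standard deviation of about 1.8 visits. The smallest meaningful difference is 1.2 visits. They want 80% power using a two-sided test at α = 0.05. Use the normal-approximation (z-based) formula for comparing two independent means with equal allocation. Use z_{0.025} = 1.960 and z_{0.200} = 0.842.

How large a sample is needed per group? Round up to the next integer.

n = 36 per group

n = (z_{α/2} + z_β)² · (σ₁² + σ₂²) / δ²
  = (1.960 + 0.842)² · (2·1.8² = 6.48) / 1.2²
  = 7.8512 · 6.48 / 1.44
  = 35.33
Round up → n = 36 per group.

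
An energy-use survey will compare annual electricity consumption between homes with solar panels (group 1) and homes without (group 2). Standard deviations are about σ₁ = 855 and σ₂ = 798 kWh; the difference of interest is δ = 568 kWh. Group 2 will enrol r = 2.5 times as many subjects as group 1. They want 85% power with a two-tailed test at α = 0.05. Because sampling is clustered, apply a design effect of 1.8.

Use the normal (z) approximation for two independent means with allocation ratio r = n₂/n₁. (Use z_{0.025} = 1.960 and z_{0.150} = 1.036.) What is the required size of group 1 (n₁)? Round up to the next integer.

n₁ = 50

n₁ = (z_{α/2} + z_β)² · (σ₁² + σ₂²/r) / δ²
   = (1.960 + 1.036)² · (855² + 798²/2.5) / 568²
   = 8.9760 · (731025 + 254721.6) / 322624
   = 8.9760 · 985746.6 / 322624
   = 27.43
Design effect: 1.8 × 27.43 = 49.37.
Round up → n₁ = 50; n₂ = r·n₁ = 2.5 × 50 = 125.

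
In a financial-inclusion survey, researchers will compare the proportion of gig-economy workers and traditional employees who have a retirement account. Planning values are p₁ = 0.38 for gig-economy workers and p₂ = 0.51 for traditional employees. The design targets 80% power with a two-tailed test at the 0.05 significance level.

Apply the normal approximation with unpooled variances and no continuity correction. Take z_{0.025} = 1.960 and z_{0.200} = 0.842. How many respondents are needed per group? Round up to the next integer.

n = (z_{α/2} + z_β)² · [p₁(1−p₁) + p₂(1−p₂)] / (p₁ − p₂)²
  = (1.960 + 0.842)² · (0.38·0.62 + 0.51·0.49) / (-0.13)²
  = (2.802)² · (0.2356 + 0.2499) / 0.0169
  = 7.8512 · 0.4855 / 0.0169
  = 225.55
Round up → n = 226 per group.

n = 226 per group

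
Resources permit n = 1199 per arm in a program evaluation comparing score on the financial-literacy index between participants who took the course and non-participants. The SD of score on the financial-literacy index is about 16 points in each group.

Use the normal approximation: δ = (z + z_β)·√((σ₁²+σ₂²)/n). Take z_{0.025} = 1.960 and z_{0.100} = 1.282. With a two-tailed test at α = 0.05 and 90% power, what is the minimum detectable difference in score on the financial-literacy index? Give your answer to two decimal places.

Minimum detectable difference ≈ 2.12 points

δ = (z_{α/2} + z_β) · √((σ₁²+σ₂²)/n)
  = (1.960 + 1.282) · √(512/1199)
  = 3.242 · √0.42702
  = 3.242 · 0.6535
  = 2.1185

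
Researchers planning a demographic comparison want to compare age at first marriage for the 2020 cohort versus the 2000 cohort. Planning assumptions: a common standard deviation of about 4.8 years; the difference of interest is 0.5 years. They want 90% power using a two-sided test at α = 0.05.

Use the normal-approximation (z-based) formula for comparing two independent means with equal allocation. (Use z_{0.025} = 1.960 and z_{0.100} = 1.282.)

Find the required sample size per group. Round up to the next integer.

n = 1938 per group

n = (z_{α/2} + z_β)² · (σ₁² + σ₂²) / δ²
  = (1.960 + 1.282)² · (2·4.8² = 46.08) / 0.5²
  = 10.5106 · 46.08 / 0.25
  = 1937.31
Round up → n = 1938 per group.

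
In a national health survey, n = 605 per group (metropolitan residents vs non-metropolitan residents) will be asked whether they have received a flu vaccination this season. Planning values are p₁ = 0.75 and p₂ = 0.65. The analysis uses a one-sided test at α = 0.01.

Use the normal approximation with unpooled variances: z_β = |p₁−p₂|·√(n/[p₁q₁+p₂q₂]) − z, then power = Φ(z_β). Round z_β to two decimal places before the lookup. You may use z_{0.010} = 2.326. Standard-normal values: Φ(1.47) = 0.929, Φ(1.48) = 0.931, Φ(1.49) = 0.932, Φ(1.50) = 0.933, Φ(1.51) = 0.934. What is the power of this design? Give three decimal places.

Power ≈ 0.932

z_β = |p₁−p₂|·√(n/[p₁q₁+p₂q₂]) − z_α
    = 0.10 · √(605/0.4150) − 2.326
    = 0.10 · 38.1816 − 2.326
    = 3.8182 − 2.326 = 1.4922 → 1.49
Power = Φ(1.49) = 0.932.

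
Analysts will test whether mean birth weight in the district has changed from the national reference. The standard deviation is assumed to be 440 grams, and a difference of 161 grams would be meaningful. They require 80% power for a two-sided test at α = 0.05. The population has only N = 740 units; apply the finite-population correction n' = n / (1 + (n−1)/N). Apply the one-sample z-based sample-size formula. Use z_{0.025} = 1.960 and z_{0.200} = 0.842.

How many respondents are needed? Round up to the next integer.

n = (z_{α/2} + z_β)² · σ² / δ²
  = (1.960 + 0.842)² · 440² / 161²
  = 7.8512 · 193600 / 25921
  = 58.64
Finite-population correction (N = 740): 58.64 / (1 + (58.64 − 1)/740) = 54.40.
Round up → n = 55.

n = 55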